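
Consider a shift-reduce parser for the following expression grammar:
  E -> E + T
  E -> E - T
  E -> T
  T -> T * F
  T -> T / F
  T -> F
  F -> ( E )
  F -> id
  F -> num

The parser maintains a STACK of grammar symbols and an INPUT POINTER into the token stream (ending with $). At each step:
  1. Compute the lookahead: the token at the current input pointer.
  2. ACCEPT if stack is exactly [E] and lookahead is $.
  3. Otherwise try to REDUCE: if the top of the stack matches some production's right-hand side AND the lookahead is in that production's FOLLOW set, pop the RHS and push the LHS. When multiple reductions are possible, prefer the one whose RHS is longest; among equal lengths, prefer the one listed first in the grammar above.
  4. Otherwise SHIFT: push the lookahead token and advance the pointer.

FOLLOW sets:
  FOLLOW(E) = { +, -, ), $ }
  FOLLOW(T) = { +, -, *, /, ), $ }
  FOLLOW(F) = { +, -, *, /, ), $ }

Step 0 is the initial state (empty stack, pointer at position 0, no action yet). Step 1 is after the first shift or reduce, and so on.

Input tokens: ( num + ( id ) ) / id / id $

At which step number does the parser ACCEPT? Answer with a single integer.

Answer: 28

Derivation:
Step 1: shift (. Stack=[(] ptr=1 lookahead=num remaining=[num + ( id ) ) / id / id $]
Step 2: shift num. Stack=[( num] ptr=2 lookahead=+ remaining=[+ ( id ) ) / id / id $]
Step 3: reduce F->num. Stack=[( F] ptr=2 lookahead=+ remaining=[+ ( id ) ) / id / id $]
Step 4: reduce T->F. Stack=[( T] ptr=2 lookahead=+ remaining=[+ ( id ) ) / id / id $]
Step 5: reduce E->T. Stack=[( E] ptr=2 lookahead=+ remaining=[+ ( id ) ) / id / id $]
Step 6: shift +. Stack=[( E +] ptr=3 lookahead=( remaining=[( id ) ) / id / id $]
Step 7: shift (. Stack=[( E + (] ptr=4 lookahead=id remaining=[id ) ) / id / id $]
Step 8: shift id. Stack=[( E + ( id] ptr=5 lookahead=) remaining=[) ) / id / id $]
Step 9: reduce F->id. Stack=[( E + ( F] ptr=5 lookahead=) remaining=[) ) / id / id $]
Step 10: reduce T->F. Stack=[( E + ( T] ptr=5 lookahead=) remaining=[) ) / id / id $]
Step 11: reduce E->T. Stack=[( E + ( E] ptr=5 lookahead=) remaining=[) ) / id / id $]
Step 12: shift ). Stack=[( E + ( E )] ptr=6 lookahead=) remaining=[) / id / id $]
Step 13: reduce F->( E ). Stack=[( E + F] ptr=6 lookahead=) remaining=[) / id / id $]
Step 14: reduce T->F. Stack=[( E + T] ptr=6 lookahead=) remaining=[) / id / id $]
Step 15: reduce E->E + T. Stack=[( E] ptr=6 lookahead=) remaining=[) / id / id $]
Step 16: shift ). Stack=[( E )] ptr=7 lookahead=/ remaining=[/ id / id $]
Step 17: reduce F->( E ). Stack=[F] ptr=7 lookahead=/ remaining=[/ id / id $]
Step 18: reduce T->F. Stack=[T] ptr=7 lookahead=/ remaining=[/ id / id $]
Step 19: shift /. Stack=[T /] ptr=8 lookahead=id remaining=[id / id $]
Step 20: shift id. Stack=[T / id] ptr=9 lookahead=/ remaining=[/ id $]
Step 21: reduce F->id. Stack=[T / F] ptr=9 lookahead=/ remaining=[/ id $]
Step 22: reduce T->T / F. Stack=[T] ptr=9 lookahead=/ remaining=[/ id $]
Step 23: shift /. Stack=[T /] ptr=10 lookahead=id remaining=[id $]
Step 24: shift id. Stack=[T / id] ptr=11 lookahead=$ remaining=[$]
Step 25: reduce F->id. Stack=[T / F] ptr=11 lookahead=$ remaining=[$]
Step 26: reduce T->T / F. Stack=[T] ptr=11 lookahead=$ remaining=[$]
Step 27: reduce E->T. Stack=[E] ptr=11 lookahead=$ remaining=[$]
Step 28: accept. Stack=[E] ptr=11 lookahead=$ remaining=[$]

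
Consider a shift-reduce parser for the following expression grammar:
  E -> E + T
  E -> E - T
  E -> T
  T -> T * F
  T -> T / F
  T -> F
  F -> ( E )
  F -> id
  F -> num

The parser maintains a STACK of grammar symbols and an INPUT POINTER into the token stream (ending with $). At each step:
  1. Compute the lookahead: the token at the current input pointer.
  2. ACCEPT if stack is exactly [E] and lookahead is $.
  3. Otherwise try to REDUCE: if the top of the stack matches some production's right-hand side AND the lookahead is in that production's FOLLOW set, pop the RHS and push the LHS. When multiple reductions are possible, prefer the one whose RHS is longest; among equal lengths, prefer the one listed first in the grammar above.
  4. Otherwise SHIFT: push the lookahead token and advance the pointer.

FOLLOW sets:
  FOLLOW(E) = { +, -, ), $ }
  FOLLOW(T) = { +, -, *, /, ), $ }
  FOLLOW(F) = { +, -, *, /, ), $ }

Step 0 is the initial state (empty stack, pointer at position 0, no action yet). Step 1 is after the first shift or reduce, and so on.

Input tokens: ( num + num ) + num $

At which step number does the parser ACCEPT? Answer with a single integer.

Answer: 20

Derivation:
Step 1: shift (. Stack=[(] ptr=1 lookahead=num remaining=[num + num ) + num $]
Step 2: shift num. Stack=[( num] ptr=2 lookahead=+ remaining=[+ num ) + num $]
Step 3: reduce F->num. Stack=[( F] ptr=2 lookahead=+ remaining=[+ num ) + num $]
Step 4: reduce T->F. Stack=[( T] ptr=2 lookahead=+ remaining=[+ num ) + num $]
Step 5: reduce E->T. Stack=[( E] ptr=2 lookahead=+ remaining=[+ num ) + num $]
Step 6: shift +. Stack=[( E +] ptr=3 lookahead=num remaining=[num ) + num $]
Step 7: shift num. Stack=[( E + num] ptr=4 lookahead=) remaining=[) + num $]
Step 8: reduce F->num. Stack=[( E + F] ptr=4 lookahead=) remaining=[) + num $]
Step 9: reduce T->F. Stack=[( E + T] ptr=4 lookahead=) remaining=[) + num $]
Step 10: reduce E->E + T. Stack=[( E] ptr=4 lookahead=) remaining=[) + num $]
Step 11: shift ). Stack=[( E )] ptr=5 lookahead=+ remaining=[+ num $]
Step 12: reduce F->( E ). Stack=[F] ptr=5 lookahead=+ remaining=[+ num $]
Step 13: reduce T->F. Stack=[T] ptr=5 lookahead=+ remaining=[+ num $]
Step 14: reduce E->T. Stack=[E] ptr=5 lookahead=+ remaining=[+ num $]
Step 15: shift +. Stack=[E +] ptr=6 lookahead=num remaining=[num $]
Step 16: shift num. Stack=[E + num] ptr=7 lookahead=$ remaining=[$]
Step 17: reduce F->num. Stack=[E + F] ptr=7 lookahead=$ remaining=[$]
Step 18: reduce T->F. Stack=[E + T] ptr=7 lookahead=$ remaining=[$]
Step 19: reduce E->E + T. Stack=[E] ptr=7 lookahead=$ remaining=[$]
Step 20: accept. Stack=[E] ptr=7 lookahead=$ remaining=[$]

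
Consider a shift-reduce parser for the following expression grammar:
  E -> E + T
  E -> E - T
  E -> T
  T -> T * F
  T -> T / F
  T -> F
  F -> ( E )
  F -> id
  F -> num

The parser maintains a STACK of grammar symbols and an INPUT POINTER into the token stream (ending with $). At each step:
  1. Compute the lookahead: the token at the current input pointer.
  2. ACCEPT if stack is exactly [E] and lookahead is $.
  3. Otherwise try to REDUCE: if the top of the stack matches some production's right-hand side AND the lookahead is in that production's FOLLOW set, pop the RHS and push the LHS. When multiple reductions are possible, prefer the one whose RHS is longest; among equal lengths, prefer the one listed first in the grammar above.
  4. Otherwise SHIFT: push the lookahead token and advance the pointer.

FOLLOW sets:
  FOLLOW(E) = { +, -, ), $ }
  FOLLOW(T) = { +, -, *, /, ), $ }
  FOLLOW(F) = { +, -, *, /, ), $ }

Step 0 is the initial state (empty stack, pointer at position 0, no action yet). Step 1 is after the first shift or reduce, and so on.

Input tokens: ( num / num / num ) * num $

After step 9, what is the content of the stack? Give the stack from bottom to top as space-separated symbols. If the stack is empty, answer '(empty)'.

Step 1: shift (. Stack=[(] ptr=1 lookahead=num remaining=[num / num / num ) * num $]
Step 2: shift num. Stack=[( num] ptr=2 lookahead=/ remaining=[/ num / num ) * num $]
Step 3: reduce F->num. Stack=[( F] ptr=2 lookahead=/ remaining=[/ num / num ) * num $]
Step 4: reduce T->F. Stack=[( T] ptr=2 lookahead=/ remaining=[/ num / num ) * num $]
Step 5: shift /. Stack=[( T /] ptr=3 lookahead=num remaining=[num / num ) * num $]
Step 6: shift num. Stack=[( T / num] ptr=4 lookahead=/ remaining=[/ num ) * num $]
Step 7: reduce F->num. Stack=[( T / F] ptr=4 lookahead=/ remaining=[/ num ) * num $]
Step 8: reduce T->T / F. Stack=[( T] ptr=4 lookahead=/ remaining=[/ num ) * num $]
Step 9: shift /. Stack=[( T /] ptr=5 lookahead=num remaining=[num ) * num $]

Answer: ( T /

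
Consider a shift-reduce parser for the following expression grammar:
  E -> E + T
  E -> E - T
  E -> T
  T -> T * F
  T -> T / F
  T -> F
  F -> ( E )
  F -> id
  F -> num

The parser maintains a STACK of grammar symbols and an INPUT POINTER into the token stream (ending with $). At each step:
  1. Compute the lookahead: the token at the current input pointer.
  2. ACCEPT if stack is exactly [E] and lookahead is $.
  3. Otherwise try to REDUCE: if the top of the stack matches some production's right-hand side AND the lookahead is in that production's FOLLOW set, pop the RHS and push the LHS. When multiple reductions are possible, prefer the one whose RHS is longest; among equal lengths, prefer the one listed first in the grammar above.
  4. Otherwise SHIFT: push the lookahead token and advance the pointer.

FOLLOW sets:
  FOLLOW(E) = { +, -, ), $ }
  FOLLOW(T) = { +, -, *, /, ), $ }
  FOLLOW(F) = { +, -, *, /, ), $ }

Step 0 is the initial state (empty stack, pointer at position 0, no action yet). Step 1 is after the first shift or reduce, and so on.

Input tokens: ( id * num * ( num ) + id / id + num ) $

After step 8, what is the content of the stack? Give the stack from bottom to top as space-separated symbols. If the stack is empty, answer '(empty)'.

Step 1: shift (. Stack=[(] ptr=1 lookahead=id remaining=[id * num * ( num ) + id / id + num ) $]
Step 2: shift id. Stack=[( id] ptr=2 lookahead=* remaining=[* num * ( num ) + id / id + num ) $]
Step 3: reduce F->id. Stack=[( F] ptr=2 lookahead=* remaining=[* num * ( num ) + id / id + num ) $]
Step 4: reduce T->F. Stack=[( T] ptr=2 lookahead=* remaining=[* num * ( num ) + id / id + num ) $]
Step 5: shift *. Stack=[( T *] ptr=3 lookahead=num remaining=[num * ( num ) + id / id + num ) $]
Step 6: shift num. Stack=[( T * num] ptr=4 lookahead=* remaining=[* ( num ) + id / id + num ) $]
Step 7: reduce F->num. Stack=[( T * F] ptr=4 lookahead=* remaining=[* ( num ) + id / id + num ) $]
Step 8: reduce T->T * F. Stack=[( T] ptr=4 lookahead=* remaining=[* ( num ) + id / id + num ) $]

Answer: ( T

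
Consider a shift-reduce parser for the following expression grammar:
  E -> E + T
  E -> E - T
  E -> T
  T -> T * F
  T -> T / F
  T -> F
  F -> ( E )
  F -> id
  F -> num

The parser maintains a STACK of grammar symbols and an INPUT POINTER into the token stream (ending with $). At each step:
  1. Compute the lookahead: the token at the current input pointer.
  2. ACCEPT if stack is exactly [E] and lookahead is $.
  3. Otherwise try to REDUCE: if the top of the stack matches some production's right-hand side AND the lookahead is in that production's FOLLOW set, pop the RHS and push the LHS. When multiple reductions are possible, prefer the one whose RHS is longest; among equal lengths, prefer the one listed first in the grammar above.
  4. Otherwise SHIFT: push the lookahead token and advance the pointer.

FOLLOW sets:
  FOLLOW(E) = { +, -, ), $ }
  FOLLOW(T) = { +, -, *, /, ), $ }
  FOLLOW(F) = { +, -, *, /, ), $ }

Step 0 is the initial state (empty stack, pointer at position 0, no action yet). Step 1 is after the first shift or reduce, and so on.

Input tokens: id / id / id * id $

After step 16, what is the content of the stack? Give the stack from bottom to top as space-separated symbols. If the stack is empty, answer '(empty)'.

Step 1: shift id. Stack=[id] ptr=1 lookahead=/ remaining=[/ id / id * id $]
Step 2: reduce F->id. Stack=[F] ptr=1 lookahead=/ remaining=[/ id / id * id $]
Step 3: reduce T->F. Stack=[T] ptr=1 lookahead=/ remaining=[/ id / id * id $]
Step 4: shift /. Stack=[T /] ptr=2 lookahead=id remaining=[id / id * id $]
Step 5: shift id. Stack=[T / id] ptr=3 lookahead=/ remaining=[/ id * id $]
Step 6: reduce F->id. Stack=[T / F] ptr=3 lookahead=/ remaining=[/ id * id $]
Step 7: reduce T->T / F. Stack=[T] ptr=3 lookahead=/ remaining=[/ id * id $]
Step 8: shift /. Stack=[T /] ptr=4 lookahead=id remaining=[id * id $]
Step 9: shift id. Stack=[T / id] ptr=5 lookahead=* remaining=[* id $]
Step 10: reduce F->id. Stack=[T / F] ptr=5 lookahead=* remaining=[* id $]
Step 11: reduce T->T / F. Stack=[T] ptr=5 lookahead=* remaining=[* id $]
Step 12: shift *. Stack=[T *] ptr=6 lookahead=id remaining=[id $]
Step 13: shift id. Stack=[T * id] ptr=7 lookahead=$ remaining=[$]
Step 14: reduce F->id. Stack=[T * F] ptr=7 lookahead=$ remaining=[$]
Step 15: reduce T->T * F. Stack=[T] ptr=7 lookahead=$ remaining=[$]
Step 16: reduce E->T. Stack=[E] ptr=7 lookahead=$ remaining=[$]

Answer: E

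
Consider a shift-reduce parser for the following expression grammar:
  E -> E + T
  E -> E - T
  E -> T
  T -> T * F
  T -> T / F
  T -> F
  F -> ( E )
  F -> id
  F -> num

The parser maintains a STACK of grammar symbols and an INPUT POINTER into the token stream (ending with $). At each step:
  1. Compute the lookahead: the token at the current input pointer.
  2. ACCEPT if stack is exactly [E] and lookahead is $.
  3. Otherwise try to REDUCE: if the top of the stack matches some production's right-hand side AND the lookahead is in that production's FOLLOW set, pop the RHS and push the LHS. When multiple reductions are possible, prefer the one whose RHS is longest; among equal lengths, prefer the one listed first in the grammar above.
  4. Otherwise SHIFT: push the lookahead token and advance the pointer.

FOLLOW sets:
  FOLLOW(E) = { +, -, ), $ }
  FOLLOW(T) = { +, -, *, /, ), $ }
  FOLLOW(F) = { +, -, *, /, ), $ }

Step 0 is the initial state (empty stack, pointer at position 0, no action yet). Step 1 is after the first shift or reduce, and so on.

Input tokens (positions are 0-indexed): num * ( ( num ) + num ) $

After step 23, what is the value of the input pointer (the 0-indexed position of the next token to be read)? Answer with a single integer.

Answer: 9

Derivation:
Step 1: shift num. Stack=[num] ptr=1 lookahead=* remaining=[* ( ( num ) + num ) $]
Step 2: reduce F->num. Stack=[F] ptr=1 lookahead=* remaining=[* ( ( num ) + num ) $]
Step 3: reduce T->F. Stack=[T] ptr=1 lookahead=* remaining=[* ( ( num ) + num ) $]
Step 4: shift *. Stack=[T *] ptr=2 lookahead=( remaining=[( ( num ) + num ) $]
Step 5: shift (. Stack=[T * (] ptr=3 lookahead=( remaining=[( num ) + num ) $]
Step 6: shift (. Stack=[T * ( (] ptr=4 lookahead=num remaining=[num ) + num ) $]
Step 7: shift num. Stack=[T * ( ( num] ptr=5 lookahead=) remaining=[) + num ) $]
Step 8: reduce F->num. Stack=[T * ( ( F] ptr=5 lookahead=) remaining=[) + num ) $]
Step 9: reduce T->F. Stack=[T * ( ( T] ptr=5 lookahead=) remaining=[) + num ) $]
Step 10: reduce E->T. Stack=[T * ( ( E] ptr=5 lookahead=) remaining=[) + num ) $]
Step 11: shift ). Stack=[T * ( ( E )] ptr=6 lookahead=+ remaining=[+ num ) $]
Step 12: reduce F->( E ). Stack=[T * ( F] ptr=6 lookahead=+ remaining=[+ num ) $]
Step 13: reduce T->F. Stack=[T * ( T] ptr=6 lookahead=+ remaining=[+ num ) $]
Step 14: reduce E->T. Stack=[T * ( E] ptr=6 lookahead=+ remaining=[+ num ) $]
Step 15: shift +. Stack=[T * ( E +] ptr=7 lookahead=num remaining=[num ) $]
Step 16: shift num. Stack=[T * ( E + num] ptr=8 lookahead=) remaining=[) $]
Step 17: reduce F->num. Stack=[T * ( E + F] ptr=8 lookahead=) remaining=[) $]
Step 18: reduce T->F. Stack=[T * ( E + T] ptr=8 lookahead=) remaining=[) $]
Step 19: reduce E->E + T. Stack=[T * ( E] ptr=8 lookahead=) remaining=[) $]
Step 20: shift ). Stack=[T * ( E )] ptr=9 lookahead=$ remaining=[$]
Step 21: reduce F->( E ). Stack=[T * F] ptr=9 lookahead=$ remaining=[$]
Step 22: reduce T->T * F. Stack=[T] ptr=9 lookahead=$ remaining=[$]
Step 23: reduce E->T. Stack=[E] ptr=9 lookahead=$ remaining=[$]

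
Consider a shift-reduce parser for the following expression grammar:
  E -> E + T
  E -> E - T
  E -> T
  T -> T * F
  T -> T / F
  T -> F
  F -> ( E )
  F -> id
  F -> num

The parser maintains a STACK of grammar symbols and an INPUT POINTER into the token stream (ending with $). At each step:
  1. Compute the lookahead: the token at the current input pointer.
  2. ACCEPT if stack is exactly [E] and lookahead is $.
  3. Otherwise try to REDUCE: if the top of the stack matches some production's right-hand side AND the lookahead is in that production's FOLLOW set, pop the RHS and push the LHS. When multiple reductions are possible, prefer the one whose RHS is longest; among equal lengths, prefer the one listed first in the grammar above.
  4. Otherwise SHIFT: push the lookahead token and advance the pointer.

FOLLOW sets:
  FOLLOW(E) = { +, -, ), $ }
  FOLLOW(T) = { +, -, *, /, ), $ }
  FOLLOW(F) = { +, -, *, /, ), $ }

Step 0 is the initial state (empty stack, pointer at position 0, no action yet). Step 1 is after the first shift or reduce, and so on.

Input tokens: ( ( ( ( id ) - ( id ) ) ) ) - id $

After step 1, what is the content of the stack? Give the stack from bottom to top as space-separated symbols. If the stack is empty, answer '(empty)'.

Answer: (

Derivation:
Step 1: shift (. Stack=[(] ptr=1 lookahead=( remaining=[( ( ( id ) - ( id ) ) ) ) - id $]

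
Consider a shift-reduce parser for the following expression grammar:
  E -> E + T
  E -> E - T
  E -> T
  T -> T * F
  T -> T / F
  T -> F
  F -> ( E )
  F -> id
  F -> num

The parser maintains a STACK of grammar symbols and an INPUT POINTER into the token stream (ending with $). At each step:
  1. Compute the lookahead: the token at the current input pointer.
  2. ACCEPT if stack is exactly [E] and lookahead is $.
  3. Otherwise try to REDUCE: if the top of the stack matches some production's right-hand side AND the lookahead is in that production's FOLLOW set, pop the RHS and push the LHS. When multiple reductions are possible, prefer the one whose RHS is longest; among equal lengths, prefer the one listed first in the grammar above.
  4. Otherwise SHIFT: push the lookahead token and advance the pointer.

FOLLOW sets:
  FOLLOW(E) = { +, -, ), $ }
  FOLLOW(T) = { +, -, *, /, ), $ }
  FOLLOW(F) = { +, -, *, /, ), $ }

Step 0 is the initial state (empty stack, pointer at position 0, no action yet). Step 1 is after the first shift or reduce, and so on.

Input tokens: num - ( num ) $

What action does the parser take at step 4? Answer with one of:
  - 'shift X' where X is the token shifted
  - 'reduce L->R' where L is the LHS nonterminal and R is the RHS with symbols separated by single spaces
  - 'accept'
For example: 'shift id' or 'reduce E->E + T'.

Step 1: shift num. Stack=[num] ptr=1 lookahead=- remaining=[- ( num ) $]
Step 2: reduce F->num. Stack=[F] ptr=1 lookahead=- remaining=[- ( num ) $]
Step 3: reduce T->F. Stack=[T] ptr=1 lookahead=- remaining=[- ( num ) $]
Step 4: reduce E->T. Stack=[E] ptr=1 lookahead=- remaining=[- ( num ) $]

Answer: reduce E->T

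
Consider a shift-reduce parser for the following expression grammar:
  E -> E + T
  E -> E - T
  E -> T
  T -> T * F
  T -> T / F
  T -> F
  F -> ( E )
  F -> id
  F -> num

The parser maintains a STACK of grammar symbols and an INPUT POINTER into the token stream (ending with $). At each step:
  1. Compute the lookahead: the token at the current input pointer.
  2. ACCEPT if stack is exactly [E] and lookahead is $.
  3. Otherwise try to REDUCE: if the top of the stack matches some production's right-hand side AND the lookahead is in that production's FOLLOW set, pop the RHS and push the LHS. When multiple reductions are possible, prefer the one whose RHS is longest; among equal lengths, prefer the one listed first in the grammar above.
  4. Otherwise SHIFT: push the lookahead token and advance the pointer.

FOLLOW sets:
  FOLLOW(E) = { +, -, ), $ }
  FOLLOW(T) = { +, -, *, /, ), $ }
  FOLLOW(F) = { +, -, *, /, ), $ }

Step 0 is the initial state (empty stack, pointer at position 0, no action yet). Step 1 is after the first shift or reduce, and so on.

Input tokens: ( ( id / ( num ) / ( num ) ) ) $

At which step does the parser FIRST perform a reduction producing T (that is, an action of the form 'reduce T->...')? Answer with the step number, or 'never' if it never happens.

Step 1: shift (. Stack=[(] ptr=1 lookahead=( remaining=[( id / ( num ) / ( num ) ) ) $]
Step 2: shift (. Stack=[( (] ptr=2 lookahead=id remaining=[id / ( num ) / ( num ) ) ) $]
Step 3: shift id. Stack=[( ( id] ptr=3 lookahead=/ remaining=[/ ( num ) / ( num ) ) ) $]
Step 4: reduce F->id. Stack=[( ( F] ptr=3 lookahead=/ remaining=[/ ( num ) / ( num ) ) ) $]
Step 5: reduce T->F. Stack=[( ( T] ptr=3 lookahead=/ remaining=[/ ( num ) / ( num ) ) ) $]

Answer: 5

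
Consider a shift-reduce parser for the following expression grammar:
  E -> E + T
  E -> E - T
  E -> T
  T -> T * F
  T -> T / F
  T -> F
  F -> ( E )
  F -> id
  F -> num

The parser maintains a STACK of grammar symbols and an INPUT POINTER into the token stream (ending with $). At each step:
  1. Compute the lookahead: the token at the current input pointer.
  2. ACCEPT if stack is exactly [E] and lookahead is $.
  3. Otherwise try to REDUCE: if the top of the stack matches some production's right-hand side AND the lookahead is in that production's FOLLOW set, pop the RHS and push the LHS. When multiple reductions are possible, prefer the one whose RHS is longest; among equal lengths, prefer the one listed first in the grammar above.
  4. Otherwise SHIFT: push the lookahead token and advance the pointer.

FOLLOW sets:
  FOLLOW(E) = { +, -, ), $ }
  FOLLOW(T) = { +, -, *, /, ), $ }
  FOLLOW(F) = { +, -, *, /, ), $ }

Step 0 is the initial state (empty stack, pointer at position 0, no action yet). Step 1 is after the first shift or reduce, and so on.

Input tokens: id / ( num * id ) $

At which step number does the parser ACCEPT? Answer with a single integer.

Step 1: shift id. Stack=[id] ptr=1 lookahead=/ remaining=[/ ( num * id ) $]
Step 2: reduce F->id. Stack=[F] ptr=1 lookahead=/ remaining=[/ ( num * id ) $]
Step 3: reduce T->F. Stack=[T] ptr=1 lookahead=/ remaining=[/ ( num * id ) $]
Step 4: shift /. Stack=[T /] ptr=2 lookahead=( remaining=[( num * id ) $]
Step 5: shift (. Stack=[T / (] ptr=3 lookahead=num remaining=[num * id ) $]
Step 6: shift num. Stack=[T / ( num] ptr=4 lookahead=* remaining=[* id ) $]
Step 7: reduce F->num. Stack=[T / ( F] ptr=4 lookahead=* remaining=[* id ) $]
Step 8: reduce T->F. Stack=[T / ( T] ptr=4 lookahead=* remaining=[* id ) $]
Step 9: shift *. Stack=[T / ( T *] ptr=5 lookahead=id remaining=[id ) $]
Step 10: shift id. Stack=[T / ( T * id] ptr=6 lookahead=) remaining=[) $]
Step 11: reduce F->id. Stack=[T / ( T * F] ptr=6 lookahead=) remaining=[) $]
Step 12: reduce T->T * F. Stack=[T / ( T] ptr=6 lookahead=) remaining=[) $]
Step 13: reduce E->T. Stack=[T / ( E] ptr=6 lookahead=) remaining=[) $]
Step 14: shift ). Stack=[T / ( E )] ptr=7 lookahead=$ remaining=[$]
Step 15: reduce F->( E ). Stack=[T / F] ptr=7 lookahead=$ remaining=[$]
Step 16: reduce T->T / F. Stack=[T] ptr=7 lookahead=$ remaining=[$]
Step 17: reduce E->T. Stack=[E] ptr=7 lookahead=$ remaining=[$]
Step 18: accept. Stack=[E] ptr=7 lookahead=$ remaining=[$]

Answer: 18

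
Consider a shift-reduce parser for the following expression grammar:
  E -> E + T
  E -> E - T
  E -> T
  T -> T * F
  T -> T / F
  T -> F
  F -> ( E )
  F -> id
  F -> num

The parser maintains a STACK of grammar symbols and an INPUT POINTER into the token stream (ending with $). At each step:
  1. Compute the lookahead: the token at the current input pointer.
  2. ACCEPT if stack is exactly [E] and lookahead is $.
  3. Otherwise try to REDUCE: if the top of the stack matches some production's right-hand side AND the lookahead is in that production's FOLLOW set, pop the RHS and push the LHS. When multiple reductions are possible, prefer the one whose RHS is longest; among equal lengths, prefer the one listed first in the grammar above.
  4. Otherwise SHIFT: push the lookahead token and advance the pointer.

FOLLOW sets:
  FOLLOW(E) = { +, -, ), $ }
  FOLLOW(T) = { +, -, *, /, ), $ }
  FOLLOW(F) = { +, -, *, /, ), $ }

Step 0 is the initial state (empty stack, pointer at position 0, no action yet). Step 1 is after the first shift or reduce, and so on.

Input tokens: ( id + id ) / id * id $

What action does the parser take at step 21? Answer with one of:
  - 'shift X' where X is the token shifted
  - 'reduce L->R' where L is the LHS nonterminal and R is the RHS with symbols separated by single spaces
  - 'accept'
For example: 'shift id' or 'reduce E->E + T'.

Step 1: shift (. Stack=[(] ptr=1 lookahead=id remaining=[id + id ) / id * id $]
Step 2: shift id. Stack=[( id] ptr=2 lookahead=+ remaining=[+ id ) / id * id $]
Step 3: reduce F->id. Stack=[( F] ptr=2 lookahead=+ remaining=[+ id ) / id * id $]
Step 4: reduce T->F. Stack=[( T] ptr=2 lookahead=+ remaining=[+ id ) / id * id $]
Step 5: reduce E->T. Stack=[( E] ptr=2 lookahead=+ remaining=[+ id ) / id * id $]
Step 6: shift +. Stack=[( E +] ptr=3 lookahead=id remaining=[id ) / id * id $]
Step 7: shift id. Stack=[( E + id] ptr=4 lookahead=) remaining=[) / id * id $]
Step 8: reduce F->id. Stack=[( E + F] ptr=4 lookahead=) remaining=[) / id * id $]
Step 9: reduce T->F. Stack=[( E + T] ptr=4 lookahead=) remaining=[) / id * id $]
Step 10: reduce E->E + T. Stack=[( E] ptr=4 lookahead=) remaining=[) / id * id $]
Step 11: shift ). Stack=[( E )] ptr=5 lookahead=/ remaining=[/ id * id $]
Step 12: reduce F->( E ). Stack=[F] ptr=5 lookahead=/ remaining=[/ id * id $]
Step 13: reduce T->F. Stack=[T] ptr=5 lookahead=/ remaining=[/ id * id $]
Step 14: shift /. Stack=[T /] ptr=6 lookahead=id remaining=[id * id $]
Step 15: shift id. Stack=[T / id] ptr=7 lookahead=* remaining=[* id $]
Step 16: reduce F->id. Stack=[T / F] ptr=7 lookahead=* remaining=[* id $]
Step 17: reduce T->T / F. Stack=[T] ptr=7 lookahead=* remaining=[* id $]
Step 18: shift *. Stack=[T *] ptr=8 lookahead=id remaining=[id $]
Step 19: shift id. Stack=[T * id] ptr=9 lookahead=$ remaining=[$]
Step 20: reduce F->id. Stack=[T * F] ptr=9 lookahead=$ remaining=[$]
Step 21: reduce T->T * F. Stack=[T] ptr=9 lookahead=$ remaining=[$]

Answer: reduce T->T * F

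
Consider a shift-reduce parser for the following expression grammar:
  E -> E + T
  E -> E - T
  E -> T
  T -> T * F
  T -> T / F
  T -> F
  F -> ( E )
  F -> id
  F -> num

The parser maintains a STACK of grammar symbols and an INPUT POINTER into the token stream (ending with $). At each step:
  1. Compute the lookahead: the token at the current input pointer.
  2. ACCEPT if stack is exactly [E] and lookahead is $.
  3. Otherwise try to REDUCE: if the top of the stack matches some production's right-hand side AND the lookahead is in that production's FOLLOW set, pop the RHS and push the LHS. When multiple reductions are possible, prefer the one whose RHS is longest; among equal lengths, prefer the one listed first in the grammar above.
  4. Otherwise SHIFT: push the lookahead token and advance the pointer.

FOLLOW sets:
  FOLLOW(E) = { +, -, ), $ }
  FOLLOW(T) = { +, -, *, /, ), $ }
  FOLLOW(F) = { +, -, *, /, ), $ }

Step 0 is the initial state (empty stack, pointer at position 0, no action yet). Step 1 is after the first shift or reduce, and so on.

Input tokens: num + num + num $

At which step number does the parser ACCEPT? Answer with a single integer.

Step 1: shift num. Stack=[num] ptr=1 lookahead=+ remaining=[+ num + num $]
Step 2: reduce F->num. Stack=[F] ptr=1 lookahead=+ remaining=[+ num + num $]
Step 3: reduce T->F. Stack=[T] ptr=1 lookahead=+ remaining=[+ num + num $]
Step 4: reduce E->T. Stack=[E] ptr=1 lookahead=+ remaining=[+ num + num $]
Step 5: shift +. Stack=[E +] ptr=2 lookahead=num remaining=[num + num $]
Step 6: shift num. Stack=[E + num] ptr=3 lookahead=+ remaining=[+ num $]
Step 7: reduce F->num. Stack=[E + F] ptr=3 lookahead=+ remaining=[+ num $]
Step 8: reduce T->F. Stack=[E + T] ptr=3 lookahead=+ remaining=[+ num $]
Step 9: reduce E->E + T. Stack=[E] ptr=3 lookahead=+ remaining=[+ num $]
Step 10: shift +. Stack=[E +] ptr=4 lookahead=num remaining=[num $]
Step 11: shift num. Stack=[E + num] ptr=5 lookahead=$ remaining=[$]
Step 12: reduce F->num. Stack=[E + F] ptr=5 lookahead=$ remaining=[$]
Step 13: reduce T->F. Stack=[E + T] ptr=5 lookahead=$ remaining=[$]
Step 14: reduce E->E + T. Stack=[E] ptr=5 lookahead=$ remaining=[$]
Step 15: accept. Stack=[E] ptr=5 lookahead=$ remaining=[$]

Answer: 15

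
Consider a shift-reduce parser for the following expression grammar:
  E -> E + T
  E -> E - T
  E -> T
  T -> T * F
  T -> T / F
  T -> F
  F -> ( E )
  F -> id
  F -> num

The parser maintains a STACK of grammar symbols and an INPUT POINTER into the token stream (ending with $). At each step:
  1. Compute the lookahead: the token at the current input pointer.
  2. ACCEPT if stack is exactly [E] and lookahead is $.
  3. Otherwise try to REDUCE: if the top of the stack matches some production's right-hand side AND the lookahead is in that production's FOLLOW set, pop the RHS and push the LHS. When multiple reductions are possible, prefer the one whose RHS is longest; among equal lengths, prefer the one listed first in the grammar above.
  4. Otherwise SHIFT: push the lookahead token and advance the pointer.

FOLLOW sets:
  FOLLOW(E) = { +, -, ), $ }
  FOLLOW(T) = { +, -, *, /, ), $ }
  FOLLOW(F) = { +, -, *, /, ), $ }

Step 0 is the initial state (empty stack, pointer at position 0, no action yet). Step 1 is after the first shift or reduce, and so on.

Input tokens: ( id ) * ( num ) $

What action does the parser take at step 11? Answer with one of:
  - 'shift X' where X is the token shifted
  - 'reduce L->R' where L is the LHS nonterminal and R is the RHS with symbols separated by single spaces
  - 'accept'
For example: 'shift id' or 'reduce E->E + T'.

Step 1: shift (. Stack=[(] ptr=1 lookahead=id remaining=[id ) * ( num ) $]
Step 2: shift id. Stack=[( id] ptr=2 lookahead=) remaining=[) * ( num ) $]
Step 3: reduce F->id. Stack=[( F] ptr=2 lookahead=) remaining=[) * ( num ) $]
Step 4: reduce T->F. Stack=[( T] ptr=2 lookahead=) remaining=[) * ( num ) $]
Step 5: reduce E->T. Stack=[( E] ptr=2 lookahead=) remaining=[) * ( num ) $]
Step 6: shift ). Stack=[( E )] ptr=3 lookahead=* remaining=[* ( num ) $]
Step 7: reduce F->( E ). Stack=[F] ptr=3 lookahead=* remaining=[* ( num ) $]
Step 8: reduce T->F. Stack=[T] ptr=3 lookahead=* remaining=[* ( num ) $]
Step 9: shift *. Stack=[T *] ptr=4 lookahead=( remaining=[( num ) $]
Step 10: shift (. Stack=[T * (] ptr=5 lookahead=num remaining=[num ) $]
Step 11: shift num. Stack=[T * ( num] ptr=6 lookahead=) remaining=[) $]

Answer: shift num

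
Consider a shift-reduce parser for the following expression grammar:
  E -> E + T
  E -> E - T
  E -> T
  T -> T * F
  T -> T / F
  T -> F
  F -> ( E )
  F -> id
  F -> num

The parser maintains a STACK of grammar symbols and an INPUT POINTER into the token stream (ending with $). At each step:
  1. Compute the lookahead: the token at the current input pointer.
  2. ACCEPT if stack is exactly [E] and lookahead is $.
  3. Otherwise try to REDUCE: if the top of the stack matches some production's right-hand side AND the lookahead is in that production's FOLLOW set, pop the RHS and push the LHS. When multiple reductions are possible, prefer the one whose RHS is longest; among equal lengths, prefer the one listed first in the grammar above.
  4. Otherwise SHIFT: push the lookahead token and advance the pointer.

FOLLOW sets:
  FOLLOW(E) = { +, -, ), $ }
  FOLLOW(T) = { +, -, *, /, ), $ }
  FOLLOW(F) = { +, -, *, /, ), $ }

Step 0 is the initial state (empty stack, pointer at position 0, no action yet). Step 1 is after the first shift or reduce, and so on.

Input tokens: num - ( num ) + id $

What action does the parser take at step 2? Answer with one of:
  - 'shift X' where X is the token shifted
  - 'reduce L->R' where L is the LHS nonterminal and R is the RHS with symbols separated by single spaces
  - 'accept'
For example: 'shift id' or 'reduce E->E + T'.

Step 1: shift num. Stack=[num] ptr=1 lookahead=- remaining=[- ( num ) + id $]
Step 2: reduce F->num. Stack=[F] ptr=1 lookahead=- remaining=[- ( num ) + id $]

Answer: reduce F->num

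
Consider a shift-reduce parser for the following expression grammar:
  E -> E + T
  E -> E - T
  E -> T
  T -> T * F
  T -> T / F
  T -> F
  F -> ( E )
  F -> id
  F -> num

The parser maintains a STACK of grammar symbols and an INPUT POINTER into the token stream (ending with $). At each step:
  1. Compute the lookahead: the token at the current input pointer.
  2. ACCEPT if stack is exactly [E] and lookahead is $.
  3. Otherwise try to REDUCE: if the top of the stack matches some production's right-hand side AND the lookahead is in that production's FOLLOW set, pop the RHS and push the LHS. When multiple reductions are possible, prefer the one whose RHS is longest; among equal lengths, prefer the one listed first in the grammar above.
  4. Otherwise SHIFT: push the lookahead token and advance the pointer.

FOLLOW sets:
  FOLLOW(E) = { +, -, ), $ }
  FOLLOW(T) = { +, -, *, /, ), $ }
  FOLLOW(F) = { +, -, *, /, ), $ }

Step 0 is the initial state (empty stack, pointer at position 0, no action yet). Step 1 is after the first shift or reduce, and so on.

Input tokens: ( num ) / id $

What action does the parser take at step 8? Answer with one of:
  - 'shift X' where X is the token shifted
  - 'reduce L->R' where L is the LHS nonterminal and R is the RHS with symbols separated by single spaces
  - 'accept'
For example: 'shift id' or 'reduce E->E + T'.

Answer: reduce T->F

Derivation:
Step 1: shift (. Stack=[(] ptr=1 lookahead=num remaining=[num ) / id $]
Step 2: shift num. Stack=[( num] ptr=2 lookahead=) remaining=[) / id $]
Step 3: reduce F->num. Stack=[( F] ptr=2 lookahead=) remaining=[) / id $]
Step 4: reduce T->F. Stack=[( T] ptr=2 lookahead=) remaining=[) / id $]
Step 5: reduce E->T. Stack=[( E] ptr=2 lookahead=) remaining=[) / id $]
Step 6: shift ). Stack=[( E )] ptr=3 lookahead=/ remaining=[/ id $]
Step 7: reduce F->( E ). Stack=[F] ptr=3 lookahead=/ remaining=[/ id $]
Step 8: reduce T->F. Stack=[T] ptr=3 lookahead=/ remaining=[/ id $]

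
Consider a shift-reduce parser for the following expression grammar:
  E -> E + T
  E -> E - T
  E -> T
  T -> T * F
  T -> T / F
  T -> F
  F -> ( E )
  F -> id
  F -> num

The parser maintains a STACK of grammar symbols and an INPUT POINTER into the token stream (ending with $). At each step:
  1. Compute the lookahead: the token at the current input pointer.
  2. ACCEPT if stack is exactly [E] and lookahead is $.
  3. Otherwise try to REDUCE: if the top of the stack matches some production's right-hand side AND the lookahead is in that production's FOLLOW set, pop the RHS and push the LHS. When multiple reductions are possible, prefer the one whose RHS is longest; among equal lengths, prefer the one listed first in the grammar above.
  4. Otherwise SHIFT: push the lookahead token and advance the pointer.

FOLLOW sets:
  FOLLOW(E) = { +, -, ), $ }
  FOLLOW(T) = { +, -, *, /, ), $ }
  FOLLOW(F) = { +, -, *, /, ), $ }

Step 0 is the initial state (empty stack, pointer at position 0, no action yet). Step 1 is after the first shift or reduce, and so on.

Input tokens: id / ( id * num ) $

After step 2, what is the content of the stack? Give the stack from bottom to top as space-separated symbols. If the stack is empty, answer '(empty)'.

Answer: F

Derivation:
Step 1: shift id. Stack=[id] ptr=1 lookahead=/ remaining=[/ ( id * num ) $]
Step 2: reduce F->id. Stack=[F] ptr=1 lookahead=/ remaining=[/ ( id * num ) $]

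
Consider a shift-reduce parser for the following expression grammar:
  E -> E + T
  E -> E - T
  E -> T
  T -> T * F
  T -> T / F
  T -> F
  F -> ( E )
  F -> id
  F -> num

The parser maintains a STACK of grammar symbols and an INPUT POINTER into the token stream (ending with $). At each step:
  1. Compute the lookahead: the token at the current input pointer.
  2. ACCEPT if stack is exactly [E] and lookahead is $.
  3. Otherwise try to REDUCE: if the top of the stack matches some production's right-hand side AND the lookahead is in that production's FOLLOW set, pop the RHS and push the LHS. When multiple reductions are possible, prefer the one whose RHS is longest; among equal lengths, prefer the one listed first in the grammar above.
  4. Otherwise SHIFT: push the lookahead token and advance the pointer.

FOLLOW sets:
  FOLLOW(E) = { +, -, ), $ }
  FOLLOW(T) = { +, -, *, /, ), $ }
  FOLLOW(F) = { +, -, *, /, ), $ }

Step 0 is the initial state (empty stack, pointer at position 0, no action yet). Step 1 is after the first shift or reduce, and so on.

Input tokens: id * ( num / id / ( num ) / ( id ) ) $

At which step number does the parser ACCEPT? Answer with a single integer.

Answer: 36

Derivation:
Step 1: shift id. Stack=[id] ptr=1 lookahead=* remaining=[* ( num / id / ( num ) / ( id ) ) $]
Step 2: reduce F->id. Stack=[F] ptr=1 lookahead=* remaining=[* ( num / id / ( num ) / ( id ) ) $]
Step 3: reduce T->F. Stack=[T] ptr=1 lookahead=* remaining=[* ( num / id / ( num ) / ( id ) ) $]
Step 4: shift *. Stack=[T *] ptr=2 lookahead=( remaining=[( num / id / ( num ) / ( id ) ) $]
Step 5: shift (. Stack=[T * (] ptr=3 lookahead=num remaining=[num / id / ( num ) / ( id ) ) $]
Step 6: shift num. Stack=[T * ( num] ptr=4 lookahead=/ remaining=[/ id / ( num ) / ( id ) ) $]
Step 7: reduce F->num. Stack=[T * ( F] ptr=4 lookahead=/ remaining=[/ id / ( num ) / ( id ) ) $]
Step 8: reduce T->F. Stack=[T * ( T] ptr=4 lookahead=/ remaining=[/ id / ( num ) / ( id ) ) $]
Step 9: shift /. Stack=[T * ( T /] ptr=5 lookahead=id remaining=[id / ( num ) / ( id ) ) $]
Step 10: shift id. Stack=[T * ( T / id] ptr=6 lookahead=/ remaining=[/ ( num ) / ( id ) ) $]
Step 11: reduce F->id. Stack=[T * ( T / F] ptr=6 lookahead=/ remaining=[/ ( num ) / ( id ) ) $]
Step 12: reduce T->T / F. Stack=[T * ( T] ptr=6 lookahead=/ remaining=[/ ( num ) / ( id ) ) $]
Step 13: shift /. Stack=[T * ( T /] ptr=7 lookahead=( remaining=[( num ) / ( id ) ) $]
Step 14: shift (. Stack=[T * ( T / (] ptr=8 lookahead=num remaining=[num ) / ( id ) ) $]
Step 15: shift num. Stack=[T * ( T / ( num] ptr=9 lookahead=) remaining=[) / ( id ) ) $]
Step 16: reduce F->num. Stack=[T * ( T / ( F] ptr=9 lookahead=) remaining=[) / ( id ) ) $]
Step 17: reduce T->F. Stack=[T * ( T / ( T] ptr=9 lookahead=) remaining=[) / ( id ) ) $]
Step 18: reduce E->T. Stack=[T * ( T / ( E] ptr=9 lookahead=) remaining=[) / ( id ) ) $]
Step 19: shift ). Stack=[T * ( T / ( E )] ptr=10 lookahead=/ remaining=[/ ( id ) ) $]
Step 20: reduce F->( E ). Stack=[T * ( T / F] ptr=10 lookahead=/ remaining=[/ ( id ) ) $]
Step 21: reduce T->T / F. Stack=[T * ( T] ptr=10 lookahead=/ remaining=[/ ( id ) ) $]
Step 22: shift /. Stack=[T * ( T /] ptr=11 lookahead=( remaining=[( id ) ) $]
Step 23: shift (. Stack=[T * ( T / (] ptr=12 lookahead=id remaining=[id ) ) $]
Step 24: shift id. Stack=[T * ( T / ( id] ptr=13 lookahead=) remaining=[) ) $]
Step 25: reduce F->id. Stack=[T * ( T / ( F] ptr=13 lookahead=) remaining=[) ) $]
Step 26: reduce T->F. Stack=[T * ( T / ( T] ptr=13 lookahead=) remaining=[) ) $]
Step 27: reduce E->T. Stack=[T * ( T / ( E] ptr=13 lookahead=) remaining=[) ) $]
Step 28: shift ). Stack=[T * ( T / ( E )] ptr=14 lookahead=) remaining=[) $]
Step 29: reduce F->( E ). Stack=[T * ( T / F] ptr=14 lookahead=) remaining=[) $]
Step 30: reduce T->T / F. Stack=[T * ( T] ptr=14 lookahead=) remaining=[) $]
Step 31: reduce E->T. Stack=[T * ( E] ptr=14 lookahead=) remaining=[) $]
Step 32: shift ). Stack=[T * ( E )] ptr=15 lookahead=$ remaining=[$]
Step 33: reduce F->( E ). Stack=[T * F] ptr=15 lookahead=$ remaining=[$]
Step 34: reduce T->T * F. Stack=[T] ptr=15 lookahead=$ remaining=[$]
Step 35: reduce E->T. Stack=[E] ptr=15 lookahead=$ remaining=[$]
Step 36: accept. Stack=[E] ptr=15 lookahead=$ remaining=[$]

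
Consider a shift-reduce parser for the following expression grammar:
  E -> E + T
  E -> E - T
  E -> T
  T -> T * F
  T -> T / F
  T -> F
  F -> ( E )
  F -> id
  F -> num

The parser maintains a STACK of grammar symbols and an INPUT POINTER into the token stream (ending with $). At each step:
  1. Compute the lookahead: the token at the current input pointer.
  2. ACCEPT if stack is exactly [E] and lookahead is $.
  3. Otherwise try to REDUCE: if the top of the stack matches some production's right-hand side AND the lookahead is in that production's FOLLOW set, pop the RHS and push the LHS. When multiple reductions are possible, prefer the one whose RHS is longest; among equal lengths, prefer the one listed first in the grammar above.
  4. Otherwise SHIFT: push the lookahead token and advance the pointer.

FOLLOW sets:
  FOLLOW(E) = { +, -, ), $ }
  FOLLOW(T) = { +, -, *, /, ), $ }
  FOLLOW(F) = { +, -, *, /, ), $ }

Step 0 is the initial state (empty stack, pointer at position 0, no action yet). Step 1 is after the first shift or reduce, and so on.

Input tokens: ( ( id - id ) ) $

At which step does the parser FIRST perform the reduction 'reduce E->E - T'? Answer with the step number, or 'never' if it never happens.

Step 1: shift (. Stack=[(] ptr=1 lookahead=( remaining=[( id - id ) ) $]
Step 2: shift (. Stack=[( (] ptr=2 lookahead=id remaining=[id - id ) ) $]
Step 3: shift id. Stack=[( ( id] ptr=3 lookahead=- remaining=[- id ) ) $]
Step 4: reduce F->id. Stack=[( ( F] ptr=3 lookahead=- remaining=[- id ) ) $]
Step 5: reduce T->F. Stack=[( ( T] ptr=3 lookahead=- remaining=[- id ) ) $]
Step 6: reduce E->T. Stack=[( ( E] ptr=3 lookahead=- remaining=[- id ) ) $]
Step 7: shift -. Stack=[( ( E -] ptr=4 lookahead=id remaining=[id ) ) $]
Step 8: shift id. Stack=[( ( E - id] ptr=5 lookahead=) remaining=[) ) $]
Step 9: reduce F->id. Stack=[( ( E - F] ptr=5 lookahead=) remaining=[) ) $]
Step 10: reduce T->F. Stack=[( ( E - T] ptr=5 lookahead=) remaining=[) ) $]
Step 11: reduce E->E - T. Stack=[( ( E] ptr=5 lookahead=) remaining=[) ) $]

Answer: 11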